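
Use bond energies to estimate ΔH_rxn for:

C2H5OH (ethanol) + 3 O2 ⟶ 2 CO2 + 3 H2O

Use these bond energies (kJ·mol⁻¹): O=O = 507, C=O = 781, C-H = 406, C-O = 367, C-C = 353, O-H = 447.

Bonds broken (reactants):
  C-C: 1 × 353 = 353
  C-H: 5 × 406 = 2030
  C-O: 1 × 367 = 367
  O-H: 1 × 447 = 447
  O=O: 3 × 507 = 1521
  Σ(broken) = 4718 kJ
Bonds formed (products):
  C=O: 4 × 781 = 3124
  O-H: 6 × 447 = 2682
  Σ(formed) = 5806 kJ
ΔH = Σ(broken) − Σ(formed) = 4718 − 5806 = −1088 kJ

ΔH ≈ −1088 kJ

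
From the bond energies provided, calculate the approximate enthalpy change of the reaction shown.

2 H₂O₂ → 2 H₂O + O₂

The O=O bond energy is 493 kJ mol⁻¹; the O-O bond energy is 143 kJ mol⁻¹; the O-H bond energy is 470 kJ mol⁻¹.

ΔH ≈ −207 kJ

Bonds broken (reactants):
  O-H: 4 × 470 = 1880
  O-O: 2 × 143 = 286
  Σ(broken) = 2166 kJ
Bonds formed (products):
  O-H: 4 × 470 = 1880
  O=O: 1 × 493 = 493
  Σ(formed) = 2373 kJ
ΔH = Σ(broken) − Σ(formed) = 2166 − 2373 = −207 kJ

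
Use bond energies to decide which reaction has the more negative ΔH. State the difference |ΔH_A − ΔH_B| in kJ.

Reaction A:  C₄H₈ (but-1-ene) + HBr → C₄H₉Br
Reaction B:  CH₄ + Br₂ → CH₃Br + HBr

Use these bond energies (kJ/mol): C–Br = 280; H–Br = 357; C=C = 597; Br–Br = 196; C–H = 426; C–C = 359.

Reaction A, by 96 kJ

Reaction A:
  Bonds broken (reactants):
    C–C: 2 × 359 = 718
    C–H: 8 × 426 = 3408
    C=C: 1 × 597 = 597
    H–Br: 1 × 357 = 357
    Σ(broken) = 5080 kJ
  Bonds formed (products):
    C–Br: 1 × 280 = 280
    C–C: 3 × 359 = 1077
    C–H: 9 × 426 = 3834
    Σ(formed) = 5191 kJ
  ΔH_A = 5080 − 5191 = −111 kJ
Reaction B:
  Bonds broken (reactants):
    Br–Br: 1 × 196 = 196
    C–H: 4 × 426 = 1704
    Σ(broken) = 1900 kJ
  Bonds formed (products):
    C–Br: 1 × 280 = 280
    C–H: 3 × 426 = 1278
    H–Br: 1 × 357 = 357
    Σ(formed) = 1915 kJ
  ΔH_B = 1900 − 1915 = −15 kJ
ΔH_A − ΔH_B = −96 kJ, so reaction A has the more negative ΔH; |ΔH_A − ΔH_B| = 96 kJ.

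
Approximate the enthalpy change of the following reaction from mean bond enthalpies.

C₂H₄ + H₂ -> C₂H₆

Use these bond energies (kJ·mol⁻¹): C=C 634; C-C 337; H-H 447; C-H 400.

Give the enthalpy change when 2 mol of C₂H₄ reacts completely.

ΔH = −112 kJ

Bonds broken (reactants):
  C-H: 4 × 400 = 1600
  C=C: 1 × 634 = 634
  H-H: 1 × 447 = 447
  Σ(broken) = 2681 kJ
Bonds formed (products):
  C-C: 1 × 337 = 337
  C-H: 6 × 400 = 2400
  Σ(formed) = 2737 kJ
ΔH = Σ(broken) − Σ(formed) = 2681 − 2737 = −56 kJ
For 2× the reaction as written: 2 × (−56) = −112 kJ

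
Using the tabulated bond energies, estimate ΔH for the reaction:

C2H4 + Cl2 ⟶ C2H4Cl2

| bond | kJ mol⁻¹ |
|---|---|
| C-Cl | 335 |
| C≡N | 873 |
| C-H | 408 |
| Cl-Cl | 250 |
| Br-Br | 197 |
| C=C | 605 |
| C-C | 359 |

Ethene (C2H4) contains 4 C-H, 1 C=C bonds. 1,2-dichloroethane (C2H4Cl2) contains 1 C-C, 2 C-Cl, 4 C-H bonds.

ΔH ≈ −174 kJ

Bonds broken (reactants):
  C-H: 4 × 408 = 1632
  C=C: 1 × 605 = 605
  Cl-Cl: 1 × 250 = 250
  Σ(broken) = 2487 kJ
Bonds formed (products):
  C-C: 1 × 359 = 359
  C-Cl: 2 × 335 = 670
  C-H: 4 × 408 = 1632
  Σ(formed) = 2661 kJ
ΔH = Σ(broken) − Σ(formed) = 2487 − 2661 = −174 kJ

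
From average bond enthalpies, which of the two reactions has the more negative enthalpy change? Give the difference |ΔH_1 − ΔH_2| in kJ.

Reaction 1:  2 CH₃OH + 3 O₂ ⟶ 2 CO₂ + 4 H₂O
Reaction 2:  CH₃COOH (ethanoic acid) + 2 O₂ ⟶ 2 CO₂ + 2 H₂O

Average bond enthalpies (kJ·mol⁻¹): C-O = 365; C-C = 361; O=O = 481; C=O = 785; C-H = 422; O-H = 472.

Reaction 1, by 450 kJ

Reaction 1:
  Bonds broken (reactants):
    C-H: 6 × 422 = 2532
    C-O: 2 × 365 = 730
    O-H: 2 × 472 = 944
    O=O: 3 × 481 = 1443
    Σ(broken) = 5649 kJ
  Bonds formed (products):
    C=O: 4 × 785 = 3140
    O-H: 8 × 472 = 3776
    Σ(formed) = 6916 kJ
  ΔH_1 = 5649 − 6916 = −1267 kJ
Reaction 2:
  Bonds broken (reactants):
    C-C: 1 × 361 = 361
    C-H: 3 × 422 = 1266
    C-O: 1 × 365 = 365
    C=O: 1 × 785 = 785
    O-H: 1 × 472 = 472
    O=O: 2 × 481 = 962
    Σ(broken) = 4211 kJ
  Bonds formed (products):
    C=O: 4 × 785 = 3140
    O-H: 4 × 472 = 1888
    Σ(formed) = 5028 kJ
  ΔH_2 = 4211 − 5028 = −817 kJ
ΔH_1 − ΔH_2 = −450 kJ, so reaction 1 has the more negative ΔH; |ΔH_1 − ΔH_2| = 450 kJ.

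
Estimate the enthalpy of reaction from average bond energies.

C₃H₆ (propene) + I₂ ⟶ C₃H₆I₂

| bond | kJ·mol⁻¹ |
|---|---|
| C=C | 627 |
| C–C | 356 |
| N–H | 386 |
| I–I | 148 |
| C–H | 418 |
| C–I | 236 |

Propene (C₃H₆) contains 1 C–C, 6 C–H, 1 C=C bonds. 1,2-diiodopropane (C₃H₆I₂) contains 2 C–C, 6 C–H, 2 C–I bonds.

ΔH ≈ −53 kJ

Bonds broken (reactants):
  C–C: 1 × 356 = 356
  C–H: 6 × 418 = 2508
  C=C: 1 × 627 = 627
  I–I: 1 × 148 = 148
  Σ(broken) = 3639 kJ
Bonds formed (products):
  C–C: 2 × 356 = 712
  C–H: 6 × 418 = 2508
  C–I: 2 × 236 = 472
  Σ(formed) = 3692 kJ
ΔH = Σ(broken) − Σ(formed) = 3639 − 3692 = −53 kJ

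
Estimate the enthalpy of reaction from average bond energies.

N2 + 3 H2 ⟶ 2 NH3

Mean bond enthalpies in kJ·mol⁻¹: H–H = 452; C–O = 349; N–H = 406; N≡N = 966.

ΔH ≈ −114 kJ

Bonds broken (reactants):
  H–H: 3 × 452 = 1356
  N≡N: 1 × 966 = 966
  Σ(broken) = 2322 kJ
Bonds formed (products):
  N–H: 6 × 406 = 2436
  Σ(formed) = 2436 kJ
ΔH = Σ(broken) − Σ(formed) = 2322 − 2436 = −114 kJ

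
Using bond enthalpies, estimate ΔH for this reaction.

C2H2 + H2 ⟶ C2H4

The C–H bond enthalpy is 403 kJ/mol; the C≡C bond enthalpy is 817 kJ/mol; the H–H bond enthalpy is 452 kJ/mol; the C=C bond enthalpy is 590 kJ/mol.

ΔH ≈ −127 kJ

Bonds broken (reactants):
  C≡C: 1 × 817 = 817
  C–H: 2 × 403 = 806
  H–H: 1 × 452 = 452
  Σ(broken) = 2075 kJ
Bonds formed (products):
  C–H: 4 × 403 = 1612
  C=C: 1 × 590 = 590
  Σ(formed) = 2202 kJ
ΔH = Σ(broken) − Σ(formed) = 2075 − 2202 = −127 kJ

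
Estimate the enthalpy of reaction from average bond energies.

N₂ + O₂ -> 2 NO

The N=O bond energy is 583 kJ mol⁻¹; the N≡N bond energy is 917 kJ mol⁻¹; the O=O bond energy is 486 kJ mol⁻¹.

Bonds broken (reactants):
  N≡N: 1 × 917 = 917
  O=O: 1 × 486 = 486
  Σ(broken) = 1403 kJ
Bonds formed (products):
  N=O: 2 × 583 = 1166
  Σ(formed) = 1166 kJ
ΔH = Σ(broken) − Σ(formed) = 1403 − 1166 = +237 kJ

ΔH ≈ +237 kJ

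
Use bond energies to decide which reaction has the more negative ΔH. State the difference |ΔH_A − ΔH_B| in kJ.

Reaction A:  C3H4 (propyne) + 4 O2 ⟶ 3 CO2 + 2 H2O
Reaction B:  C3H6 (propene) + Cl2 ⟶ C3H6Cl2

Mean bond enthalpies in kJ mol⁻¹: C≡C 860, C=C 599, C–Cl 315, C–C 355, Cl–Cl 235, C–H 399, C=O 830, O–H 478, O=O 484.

Reaction A, by 1994 kJ

Reaction A:
  Bonds broken (reactants):
    C≡C: 1 × 860 = 860
    C–C: 1 × 355 = 355
    C–H: 4 × 399 = 1596
    O=O: 4 × 484 = 1936
    Σ(broken) = 4747 kJ
  Bonds formed (products):
    C=O: 6 × 830 = 4980
    O–H: 4 × 478 = 1912
    Σ(formed) = 6892 kJ
  ΔH_A = 4747 − 6892 = −2145 kJ
Reaction B:
  Bonds broken (reactants):
    C–C: 1 × 355 = 355
    C–H: 6 × 399 = 2394
    C=C: 1 × 599 = 599
    Cl–Cl: 1 × 235 = 235
    Σ(broken) = 3583 kJ
  Bonds formed (products):
    C–C: 2 × 355 = 710
    C–Cl: 2 × 315 = 630
    C–H: 6 × 399 = 2394
    Σ(formed) = 3734 kJ
  ΔH_B = 3583 − 3734 = −151 kJ
ΔH_A − ΔH_B = −1994 kJ, so reaction A has the more negative ΔH; |ΔH_A − ΔH_B| = 1994 kJ.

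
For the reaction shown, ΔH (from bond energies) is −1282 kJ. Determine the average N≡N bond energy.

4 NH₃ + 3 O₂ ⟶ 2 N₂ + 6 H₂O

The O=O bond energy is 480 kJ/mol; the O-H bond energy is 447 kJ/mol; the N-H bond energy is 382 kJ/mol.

Let D be the N≡N bond energy.
Σ(broken) = 12×382 + 3×480 = 6024
Σ(formed) = 2×D + 12×447 = 5364 + 2D
ΔH = Σ(broken) − Σ(formed) = (6024) − (5364 + 2D) = +660 − 2D
Setting this equal to −1282 kJ gives 2D = 1942, so D = 971 kJ/mol.

D(N≡N) ≈ 971 kJ/mol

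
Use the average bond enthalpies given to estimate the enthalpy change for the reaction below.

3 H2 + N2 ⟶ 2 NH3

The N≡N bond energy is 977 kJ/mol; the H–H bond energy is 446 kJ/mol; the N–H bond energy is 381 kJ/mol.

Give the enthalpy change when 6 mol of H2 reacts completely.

Bonds broken (reactants):
  H–H: 3 × 446 = 1338
  N≡N: 1 × 977 = 977
  Σ(broken) = 2315 kJ
Bonds formed (products):
  N–H: 6 × 381 = 2286
  Σ(formed) = 2286 kJ
ΔH = Σ(broken) − Σ(formed) = 2315 − 2286 = +29 kJ
For 2× the reaction as written: 2 × (+29) = +58 kJ

ΔH = +58 kJ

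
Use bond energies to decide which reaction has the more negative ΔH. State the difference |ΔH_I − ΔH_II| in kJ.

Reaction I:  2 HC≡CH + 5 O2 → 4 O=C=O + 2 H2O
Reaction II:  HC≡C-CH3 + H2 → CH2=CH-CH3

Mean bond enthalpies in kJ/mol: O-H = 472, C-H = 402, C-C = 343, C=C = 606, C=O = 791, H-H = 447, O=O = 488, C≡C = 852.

Reaction I:
  Bonds broken (reactants):
    C≡C: 2 × 852 = 1704
    C-H: 4 × 402 = 1608
    O=O: 5 × 488 = 2440
    Σ(broken) = 5752 kJ
  Bonds formed (products):
    C=O: 8 × 791 = 6328
    O-H: 4 × 472 = 1888
    Σ(formed) = 8216 kJ
  ΔH_I = 5752 − 8216 = −2464 kJ
Reaction II:
  Bonds broken (reactants):
    C≡C: 1 × 852 = 852
    C-C: 1 × 343 = 343
    C-H: 4 × 402 = 1608
    H-H: 1 × 447 = 447
    Σ(broken) = 3250 kJ
  Bonds formed (products):
    C-C: 1 × 343 = 343
    C-H: 6 × 402 = 2412
    C=C: 1 × 606 = 606
    Σ(formed) = 3361 kJ
  ΔH_II = 3250 − 3361 = −111 kJ
ΔH_I − ΔH_II = −2353 kJ, so reaction I has the more negative ΔH; |ΔH_I − ΔH_II| = 2353 kJ.

Reaction I, by 2353 kJ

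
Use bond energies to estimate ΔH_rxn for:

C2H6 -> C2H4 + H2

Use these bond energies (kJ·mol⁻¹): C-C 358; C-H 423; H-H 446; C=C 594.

Bonds broken (reactants):
  C-C: 1 × 358 = 358
  C-H: 6 × 423 = 2538
  Σ(broken) = 2896 kJ
Bonds formed (products):
  C-H: 4 × 423 = 1692
  C=C: 1 × 594 = 594
  H-H: 1 × 446 = 446
  Σ(formed) = 2732 kJ
ΔH = Σ(broken) − Σ(formed) = 2896 − 2732 = +164 kJ

ΔH ≈ +164 kJ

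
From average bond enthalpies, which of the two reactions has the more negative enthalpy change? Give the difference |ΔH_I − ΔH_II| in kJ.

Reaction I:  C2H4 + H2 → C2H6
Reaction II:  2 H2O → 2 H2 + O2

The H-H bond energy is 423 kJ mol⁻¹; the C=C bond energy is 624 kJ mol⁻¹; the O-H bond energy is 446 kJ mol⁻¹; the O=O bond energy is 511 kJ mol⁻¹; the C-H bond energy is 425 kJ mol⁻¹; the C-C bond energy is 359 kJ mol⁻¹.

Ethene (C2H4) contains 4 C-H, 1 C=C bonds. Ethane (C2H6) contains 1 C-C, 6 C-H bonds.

Reaction I, by 589 kJ

Reaction I:
  Bonds broken (reactants):
    C-H: 4 × 425 = 1700
    C=C: 1 × 624 = 624
    H-H: 1 × 423 = 423
    Σ(broken) = 2747 kJ
  Bonds formed (products):
    C-C: 1 × 359 = 359
    C-H: 6 × 425 = 2550
    Σ(formed) = 2909 kJ
  ΔH_I = 2747 − 2909 = −162 kJ
Reaction II:
  Bonds broken (reactants):
    O-H: 4 × 446 = 1784
    Σ(broken) = 1784 kJ
  Bonds formed (products):
    H-H: 2 × 423 = 846
    O=O: 1 × 511 = 511
    Σ(formed) = 1357 kJ
  ΔH_II = 1784 − 1357 = +427 kJ
ΔH_I − ΔH_II = −589 kJ, so reaction I has the more negative ΔH; |ΔH_I − ΔH_II| = 589 kJ.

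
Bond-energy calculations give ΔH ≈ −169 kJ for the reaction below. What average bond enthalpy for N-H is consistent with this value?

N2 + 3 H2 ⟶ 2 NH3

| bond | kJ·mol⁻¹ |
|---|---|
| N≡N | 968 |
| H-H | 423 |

D(N-H) ≈ 401 kJ/mol

Let D be the N-H bond energy.
Σ(broken) = 3×423 + 1×968 = 2237
Σ(formed) = 6×D = 6D
ΔH = Σ(broken) − Σ(formed) = (2237) − (6D) = +2237 − 6D
Setting this equal to −169 kJ gives 6D = 2406, so D = 401 kJ/mol.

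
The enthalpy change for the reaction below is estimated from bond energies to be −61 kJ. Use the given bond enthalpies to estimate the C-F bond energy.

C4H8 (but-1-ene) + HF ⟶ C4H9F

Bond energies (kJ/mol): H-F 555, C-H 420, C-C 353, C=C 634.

Let D be the C-F bond energy.
Σ(broken) = 2×353 + 8×420 + 1×634 + 1×555 = 5255
Σ(formed) = 3×353 + 1×D + 9×420 = 4839 + D
ΔH = Σ(broken) − Σ(formed) = (5255) − (4839 + D) = +416 − D
Setting this equal to −61 kJ gives D = 477 kJ/mol.

D(C-F) ≈ 477 kJ/mol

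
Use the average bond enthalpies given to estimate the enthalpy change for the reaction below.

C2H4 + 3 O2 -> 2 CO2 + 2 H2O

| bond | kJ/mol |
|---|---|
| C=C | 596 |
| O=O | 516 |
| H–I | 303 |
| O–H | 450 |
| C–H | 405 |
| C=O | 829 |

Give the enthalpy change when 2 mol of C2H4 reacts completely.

Bonds broken (reactants):
  C–H: 4 × 405 = 1620
  C=C: 1 × 596 = 596
  O=O: 3 × 516 = 1548
  Σ(broken) = 3764 kJ
Bonds formed (products):
  C=O: 4 × 829 = 3316
  O–H: 4 × 450 = 1800
  Σ(formed) = 5116 kJ
ΔH = Σ(broken) − Σ(formed) = 3764 − 5116 = −1352 kJ
For 2× the reaction as written: 2 × (−1352) = −2704 kJ

ΔH = −2704 kJ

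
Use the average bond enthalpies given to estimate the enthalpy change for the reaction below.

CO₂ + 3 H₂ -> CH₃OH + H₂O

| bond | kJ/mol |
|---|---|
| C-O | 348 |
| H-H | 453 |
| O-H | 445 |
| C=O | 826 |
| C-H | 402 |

Bonds broken (reactants):
  C=O: 2 × 826 = 1652
  H-H: 3 × 453 = 1359
  Σ(broken) = 3011 kJ
Bonds formed (products):
  C-H: 3 × 402 = 1206
  C-O: 1 × 348 = 348
  O-H: 3 × 445 = 1335
  Σ(formed) = 2889 kJ
ΔH = Σ(broken) − Σ(formed) = 3011 − 2889 = +122 kJ

ΔH ≈ +122 kJ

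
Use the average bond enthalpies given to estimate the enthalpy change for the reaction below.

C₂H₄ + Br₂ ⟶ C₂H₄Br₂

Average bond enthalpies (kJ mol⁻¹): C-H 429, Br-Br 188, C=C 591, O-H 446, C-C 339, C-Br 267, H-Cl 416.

Bonds broken (reactants):
  Br-Br: 1 × 188 = 188
  C-H: 4 × 429 = 1716
  C=C: 1 × 591 = 591
  Σ(broken) = 2495 kJ
Bonds formed (products):
  C-Br: 2 × 267 = 534
  C-C: 1 × 339 = 339
  C-H: 4 × 429 = 1716
  Σ(formed) = 2589 kJ
ΔH = Σ(broken) − Σ(formed) = 2495 − 2589 = −94 kJ

ΔH ≈ −94 kJ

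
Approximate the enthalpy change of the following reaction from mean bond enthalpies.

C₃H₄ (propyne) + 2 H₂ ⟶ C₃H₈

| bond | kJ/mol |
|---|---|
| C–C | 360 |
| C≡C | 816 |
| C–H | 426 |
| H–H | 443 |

ΔH ≈ −362 kJ

Bonds broken (reactants):
  C≡C: 1 × 816 = 816
  C–C: 1 × 360 = 360
  C–H: 4 × 426 = 1704
  H–H: 2 × 443 = 886
  Σ(broken) = 3766 kJ
Bonds formed (products):
  C–C: 2 × 360 = 720
  C–H: 8 × 426 = 3408
  Σ(formed) = 4128 kJ
ΔH = Σ(broken) − Σ(formed) = 3766 − 4128 = −362 kJ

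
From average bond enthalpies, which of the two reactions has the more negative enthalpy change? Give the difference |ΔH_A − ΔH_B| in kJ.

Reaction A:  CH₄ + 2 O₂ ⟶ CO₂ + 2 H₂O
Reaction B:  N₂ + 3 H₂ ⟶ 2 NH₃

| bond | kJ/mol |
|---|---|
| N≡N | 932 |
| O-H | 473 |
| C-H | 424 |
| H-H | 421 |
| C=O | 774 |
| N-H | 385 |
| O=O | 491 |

Reaction A, by 647 kJ

Reaction A:
  Bonds broken (reactants):
    C-H: 4 × 424 = 1696
    O=O: 2 × 491 = 982
    Σ(broken) = 2678 kJ
  Bonds formed (products):
    C=O: 2 × 774 = 1548
    O-H: 4 × 473 = 1892
    Σ(formed) = 3440 kJ
  ΔH_A = 2678 − 3440 = −762 kJ
Reaction B:
  Bonds broken (reactants):
    H-H: 3 × 421 = 1263
    N≡N: 1 × 932 = 932
    Σ(broken) = 2195 kJ
  Bonds formed (products):
    N-H: 6 × 385 = 2310
    Σ(formed) = 2310 kJ
  ΔH_B = 2195 − 2310 = −115 kJ
ΔH_A − ΔH_B = −647 kJ, so reaction A has the more negative ΔH; |ΔH_A − ΔH_B| = 647 kJ.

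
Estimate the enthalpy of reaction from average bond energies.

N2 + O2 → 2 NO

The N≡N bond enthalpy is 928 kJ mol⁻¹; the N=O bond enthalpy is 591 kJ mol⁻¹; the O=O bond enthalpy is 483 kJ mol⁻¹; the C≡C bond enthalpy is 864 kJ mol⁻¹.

ΔH ≈ +229 kJ

Bonds broken (reactants):
  N≡N: 1 × 928 = 928
  O=O: 1 × 483 = 483
  Σ(broken) = 1411 kJ
Bonds formed (products):
  N=O: 2 × 591 = 1182
  Σ(formed) = 1182 kJ
ΔH = Σ(broken) − Σ(formed) = 1411 − 1182 = +229 kJ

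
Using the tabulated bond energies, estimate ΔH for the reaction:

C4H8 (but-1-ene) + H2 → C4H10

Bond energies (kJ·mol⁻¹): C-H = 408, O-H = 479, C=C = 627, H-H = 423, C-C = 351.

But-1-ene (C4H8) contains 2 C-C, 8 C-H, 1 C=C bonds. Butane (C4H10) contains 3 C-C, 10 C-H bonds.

Bonds broken (reactants):
  C-C: 2 × 351 = 702
  C-H: 8 × 408 = 3264
  C=C: 1 × 627 = 627
  H-H: 1 × 423 = 423
  Σ(broken) = 5016 kJ
Bonds formed (products):
  C-C: 3 × 351 = 1053
  C-H: 10 × 408 = 4080
  Σ(formed) = 5133 kJ
ΔH = Σ(broken) − Σ(formed) = 5016 − 5133 = −117 kJ

ΔH ≈ −117 kJ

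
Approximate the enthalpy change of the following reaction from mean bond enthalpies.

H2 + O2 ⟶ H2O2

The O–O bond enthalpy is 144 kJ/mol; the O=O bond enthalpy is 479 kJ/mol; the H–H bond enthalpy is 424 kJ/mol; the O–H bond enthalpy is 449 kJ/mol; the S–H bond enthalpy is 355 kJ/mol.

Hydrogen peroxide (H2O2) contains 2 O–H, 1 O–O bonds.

ΔH ≈ −139 kJ

Bonds broken (reactants):
  H–H: 1 × 424 = 424
  O=O: 1 × 479 = 479
  Σ(broken) = 903 kJ
Bonds formed (products):
  O–H: 2 × 449 = 898
  O–O: 1 × 144 = 144
  Σ(formed) = 1042 kJ
ΔH = Σ(broken) − Σ(formed) = 903 − 1042 = −139 kJ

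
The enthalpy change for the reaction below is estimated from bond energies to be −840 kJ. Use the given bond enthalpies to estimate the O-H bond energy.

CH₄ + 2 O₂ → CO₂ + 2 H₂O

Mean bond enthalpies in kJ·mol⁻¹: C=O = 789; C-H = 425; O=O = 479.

D(O-H) ≈ 480 kJ/mol

Let D be the O-H bond energy.
Σ(broken) = 4×425 + 2×479 = 2658
Σ(formed) = 2×789 + 4×D = 1578 + 4D
ΔH = Σ(broken) − Σ(formed) = (2658) − (1578 + 4D) = +1080 − 4D
Setting this equal to −840 kJ gives 4D = 1920, so D = 480 kJ/mol.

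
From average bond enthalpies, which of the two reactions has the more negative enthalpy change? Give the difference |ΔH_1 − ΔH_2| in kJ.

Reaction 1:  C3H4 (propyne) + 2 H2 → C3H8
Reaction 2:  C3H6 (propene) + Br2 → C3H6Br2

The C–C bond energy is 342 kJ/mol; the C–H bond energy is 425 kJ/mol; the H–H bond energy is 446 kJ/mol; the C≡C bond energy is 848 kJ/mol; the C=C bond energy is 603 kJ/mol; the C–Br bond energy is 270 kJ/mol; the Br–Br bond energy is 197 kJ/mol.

Reaction 1, by 220 kJ

Reaction 1:
  Bonds broken (reactants):
    C≡C: 1 × 848 = 848
    C–C: 1 × 342 = 342
    C–H: 4 × 425 = 1700
    H–H: 2 × 446 = 892
    Σ(broken) = 3782 kJ
  Bonds formed (products):
    C–C: 2 × 342 = 684
    C–H: 8 × 425 = 3400
    Σ(formed) = 4084 kJ
  ΔH_1 = 3782 − 4084 = −302 kJ
Reaction 2:
  Bonds broken (reactants):
    Br–Br: 1 × 197 = 197
    C–C: 1 × 342 = 342
    C–H: 6 × 425 = 2550
    C=C: 1 × 603 = 603
    Σ(broken) = 3692 kJ
  Bonds formed (products):
    C–Br: 2 × 270 = 540
    C–C: 2 × 342 = 684
    C–H: 6 × 425 = 2550
    Σ(formed) = 3774 kJ
  ΔH_2 = 3692 − 3774 = −82 kJ
ΔH_1 − ΔH_2 = −220 kJ, so reaction 1 has the more negative ΔH; |ΔH_1 − ΔH_2| = 220 kJ.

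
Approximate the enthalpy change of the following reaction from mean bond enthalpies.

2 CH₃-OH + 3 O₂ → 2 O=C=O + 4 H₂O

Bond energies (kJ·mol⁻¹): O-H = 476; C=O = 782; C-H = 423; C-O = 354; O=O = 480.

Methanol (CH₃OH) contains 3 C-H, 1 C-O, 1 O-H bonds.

Bonds broken (reactants):
  C-H: 6 × 423 = 2538
  C-O: 2 × 354 = 708
  O-H: 2 × 476 = 952
  O=O: 3 × 480 = 1440
  Σ(broken) = 5638 kJ
Bonds formed (products):
  C=O: 4 × 782 = 3128
  O-H: 8 × 476 = 3808
  Σ(formed) = 6936 kJ
ΔH = Σ(broken) − Σ(formed) = 5638 − 6936 = −1298 kJ

ΔH ≈ −1298 kJ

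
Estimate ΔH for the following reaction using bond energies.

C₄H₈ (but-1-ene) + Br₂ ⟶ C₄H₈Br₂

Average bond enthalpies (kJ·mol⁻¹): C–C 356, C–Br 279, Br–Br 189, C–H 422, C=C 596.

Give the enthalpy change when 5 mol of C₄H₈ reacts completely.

Bonds broken (reactants):
  Br–Br: 1 × 189 = 189
  C–C: 2 × 356 = 712
  C–H: 8 × 422 = 3376
  C=C: 1 × 596 = 596
  Σ(broken) = 4873 kJ
Bonds formed (products):
  C–Br: 2 × 279 = 558
  C–C: 3 × 356 = 1068
  C–H: 8 × 422 = 3376
  Σ(formed) = 5002 kJ
ΔH = Σ(broken) − Σ(formed) = 4873 − 5002 = −129 kJ
For 5× the reaction as written: 5 × (−129) = −645 kJ

ΔH = −645 kJ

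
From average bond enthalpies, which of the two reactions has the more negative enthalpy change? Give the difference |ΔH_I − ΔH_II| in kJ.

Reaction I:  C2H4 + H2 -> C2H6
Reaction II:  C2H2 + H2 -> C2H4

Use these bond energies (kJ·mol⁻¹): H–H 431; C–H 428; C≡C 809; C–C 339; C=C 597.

Reaction I:
  Bonds broken (reactants):
    C–H: 4 × 428 = 1712
    C=C: 1 × 597 = 597
    H–H: 1 × 431 = 431
    Σ(broken) = 2740 kJ
  Bonds formed (products):
    C–C: 1 × 339 = 339
    C–H: 6 × 428 = 2568
    Σ(formed) = 2907 kJ
  ΔH_I = 2740 − 2907 = −167 kJ
Reaction II:
  Bonds broken (reactants):
    C≡C: 1 × 809 = 809
    C–H: 2 × 428 = 856
    H–H: 1 × 431 = 431
    Σ(broken) = 2096 kJ
  Bonds formed (products):
    C–H: 4 × 428 = 1712
    C=C: 1 × 597 = 597
    Σ(formed) = 2309 kJ
  ΔH_II = 2096 − 2309 = −213 kJ
ΔH_I − ΔH_II = +46 kJ, so reaction II has the more negative ΔH; |ΔH_I − ΔH_II| = 46 kJ.

Reaction II, by 46 kJ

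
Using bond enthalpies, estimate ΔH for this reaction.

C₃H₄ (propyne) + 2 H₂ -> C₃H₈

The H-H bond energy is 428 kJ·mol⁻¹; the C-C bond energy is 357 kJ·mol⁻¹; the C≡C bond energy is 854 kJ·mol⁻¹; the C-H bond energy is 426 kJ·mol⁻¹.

Bonds broken (reactants):
  C≡C: 1 × 854 = 854
  C-C: 1 × 357 = 357
  C-H: 4 × 426 = 1704
  H-H: 2 × 428 = 856
  Σ(broken) = 3771 kJ
Bonds formed (products):
  C-C: 2 × 357 = 714
  C-H: 8 × 426 = 3408
  Σ(formed) = 4122 kJ
ΔH = Σ(broken) − Σ(formed) = 3771 − 4122 = −351 kJ

ΔH ≈ −351 kJ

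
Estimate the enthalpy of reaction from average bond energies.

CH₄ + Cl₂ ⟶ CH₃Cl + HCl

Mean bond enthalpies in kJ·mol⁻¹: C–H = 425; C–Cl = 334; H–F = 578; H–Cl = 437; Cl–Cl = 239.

Bonds broken (reactants):
  C–H: 4 × 425 = 1700
  Cl–Cl: 1 × 239 = 239
  Σ(broken) = 1939 kJ
Bonds formed (products):
  C–Cl: 1 × 334 = 334
  C–H: 3 × 425 = 1275
  H–Cl: 1 × 437 = 437
  Σ(formed) = 2046 kJ
ΔH = Σ(broken) − Σ(formed) = 1939 − 2046 = −107 kJ

ΔH ≈ −107 kJ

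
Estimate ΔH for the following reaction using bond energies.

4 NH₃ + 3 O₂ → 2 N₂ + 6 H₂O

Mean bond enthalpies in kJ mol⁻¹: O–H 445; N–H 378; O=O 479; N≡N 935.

ΔH ≈ −1237 kJ

Bonds broken (reactants):
  N–H: 12 × 378 = 4536
  O=O: 3 × 479 = 1437
  Σ(broken) = 5973 kJ
Bonds formed (products):
  N≡N: 2 × 935 = 1870
  O–H: 12 × 445 = 5340
  Σ(formed) = 7210 kJ
ΔH = Σ(broken) − Σ(formed) = 5973 − 7210 = −1237 kJ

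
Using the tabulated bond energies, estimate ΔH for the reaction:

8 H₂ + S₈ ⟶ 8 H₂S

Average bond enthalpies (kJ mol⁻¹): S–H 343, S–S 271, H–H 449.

ΔH ≈ +272 kJ

Bonds broken (reactants):
  H–H: 8 × 449 = 3592
  S–S: 8 × 271 = 2168
  Σ(broken) = 5760 kJ
Bonds formed (products):
  S–H: 16 × 343 = 5488
  Σ(formed) = 5488 kJ
ΔH = Σ(broken) − Σ(formed) = 5760 − 5488 = +272 kJ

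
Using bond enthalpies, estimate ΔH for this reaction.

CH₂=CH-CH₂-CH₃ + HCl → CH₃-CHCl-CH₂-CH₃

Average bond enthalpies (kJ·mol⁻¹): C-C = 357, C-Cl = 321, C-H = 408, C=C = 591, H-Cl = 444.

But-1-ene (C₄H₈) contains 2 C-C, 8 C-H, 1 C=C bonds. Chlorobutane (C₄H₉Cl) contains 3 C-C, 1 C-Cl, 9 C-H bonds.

Bonds broken (reactants):
  C-C: 2 × 357 = 714
  C-H: 8 × 408 = 3264
  C=C: 1 × 591 = 591
  H-Cl: 1 × 444 = 444
  Σ(broken) = 5013 kJ
Bonds formed (products):
  C-C: 3 × 357 = 1071
  C-Cl: 1 × 321 = 321
  C-H: 9 × 408 = 3672
  Σ(formed) = 5064 kJ
ΔH = Σ(broken) − Σ(formed) = 5013 − 5064 = −51 kJ

ΔH ≈ −51 kJ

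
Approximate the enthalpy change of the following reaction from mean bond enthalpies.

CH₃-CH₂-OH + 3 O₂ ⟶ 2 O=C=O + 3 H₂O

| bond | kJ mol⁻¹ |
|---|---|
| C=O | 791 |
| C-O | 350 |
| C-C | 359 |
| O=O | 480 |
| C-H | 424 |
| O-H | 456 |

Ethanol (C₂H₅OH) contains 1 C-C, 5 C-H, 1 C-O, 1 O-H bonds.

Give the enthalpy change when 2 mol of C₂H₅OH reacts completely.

Bonds broken (reactants):
  C-C: 1 × 359 = 359
  C-H: 5 × 424 = 2120
  C-O: 1 × 350 = 350
  O-H: 1 × 456 = 456
  O=O: 3 × 480 = 1440
  Σ(broken) = 4725 kJ
Bonds formed (products):
  C=O: 4 × 791 = 3164
  O-H: 6 × 456 = 2736
  Σ(formed) = 5900 kJ
ΔH = Σ(broken) − Σ(formed) = 4725 − 5900 = −1175 kJ
For 2× the reaction as written: 2 × (−1175) = −2350 kJ

ΔH = −2350 kJ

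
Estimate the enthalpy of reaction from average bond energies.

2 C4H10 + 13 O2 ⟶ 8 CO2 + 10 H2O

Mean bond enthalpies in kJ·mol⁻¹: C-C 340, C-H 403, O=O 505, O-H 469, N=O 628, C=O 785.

ΔH ≈ −5275 kJ

Bonds broken (reactants):
  C-C: 6 × 340 = 2040
  C-H: 20 × 403 = 8060
  O=O: 13 × 505 = 6565
  Σ(broken) = 16665 kJ
Bonds formed (products):
  C=O: 16 × 785 = 12560
  O-H: 20 × 469 = 9380
  Σ(formed) = 21940 kJ
ΔH = Σ(broken) − Σ(formed) = 16665 − 21940 = −5275 kJ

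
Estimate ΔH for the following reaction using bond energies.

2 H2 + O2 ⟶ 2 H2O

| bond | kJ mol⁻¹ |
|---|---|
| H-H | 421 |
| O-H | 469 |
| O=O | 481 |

Bonds broken (reactants):
  H-H: 2 × 421 = 842
  O=O: 1 × 481 = 481
  Σ(broken) = 1323 kJ
Bonds formed (products):
  O-H: 4 × 469 = 1876
  Σ(formed) = 1876 kJ
ΔH = Σ(broken) − Σ(formed) = 1323 − 1876 = −553 kJ

ΔH ≈ −553 kJ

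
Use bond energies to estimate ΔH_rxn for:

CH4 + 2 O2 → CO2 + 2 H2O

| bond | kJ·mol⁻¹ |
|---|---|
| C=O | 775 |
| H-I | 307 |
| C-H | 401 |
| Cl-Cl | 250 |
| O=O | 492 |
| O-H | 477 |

ΔH ≈ −870 kJ

Bonds broken (reactants):
  C-H: 4 × 401 = 1604
  O=O: 2 × 492 = 984
  Σ(broken) = 2588 kJ
Bonds formed (products):
  C=O: 2 × 775 = 1550
  O-H: 4 × 477 = 1908
  Σ(formed) = 3458 kJ
ΔH = Σ(broken) − Σ(formed) = 2588 − 3458 = −870 kJ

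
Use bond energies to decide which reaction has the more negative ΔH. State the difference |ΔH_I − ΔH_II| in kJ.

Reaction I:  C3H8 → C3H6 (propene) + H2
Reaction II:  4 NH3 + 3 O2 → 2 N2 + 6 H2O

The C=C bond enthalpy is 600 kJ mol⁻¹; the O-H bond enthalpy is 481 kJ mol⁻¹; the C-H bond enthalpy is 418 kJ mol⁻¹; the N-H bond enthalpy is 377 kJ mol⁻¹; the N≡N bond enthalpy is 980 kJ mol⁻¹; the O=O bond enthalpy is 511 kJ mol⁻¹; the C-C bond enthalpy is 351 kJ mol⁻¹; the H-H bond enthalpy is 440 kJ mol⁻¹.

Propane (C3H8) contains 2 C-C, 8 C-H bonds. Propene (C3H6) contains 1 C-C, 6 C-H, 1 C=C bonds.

Reaction II, by 1822 kJ

Reaction I:
  Bonds broken (reactants):
    C-C: 2 × 351 = 702
    C-H: 8 × 418 = 3344
    Σ(broken) = 4046 kJ
  Bonds formed (products):
    C-C: 1 × 351 = 351
    C-H: 6 × 418 = 2508
    C=C: 1 × 600 = 600
    H-H: 1 × 440 = 440
    Σ(formed) = 3899 kJ
  ΔH_I = 4046 − 3899 = +147 kJ
Reaction II:
  Bonds broken (reactants):
    N-H: 12 × 377 = 4524
    O=O: 3 × 511 = 1533
    Σ(broken) = 6057 kJ
  Bonds formed (products):
    N≡N: 2 × 980 = 1960
    O-H: 12 × 481 = 5772
    Σ(formed) = 7732 kJ
  ΔH_II = 6057 − 7732 = −1675 kJ
ΔH_I − ΔH_II = +1822 kJ, so reaction II has the more negative ΔH; |ΔH_I − ΔH_II| = 1822 kJ.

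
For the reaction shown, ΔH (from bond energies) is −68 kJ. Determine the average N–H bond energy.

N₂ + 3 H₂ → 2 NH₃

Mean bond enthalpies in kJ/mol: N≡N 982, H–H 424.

D(N–H) ≈ 387 kJ/mol

Let D be the N–H bond energy.
Σ(broken) = 3×424 + 1×982 = 2254
Σ(formed) = 6×D = 6D
ΔH = Σ(broken) − Σ(formed) = (2254) − (6D) = +2254 − 6D
Setting this equal to −68 kJ gives 6D = 2322, so D = 387 kJ/mol.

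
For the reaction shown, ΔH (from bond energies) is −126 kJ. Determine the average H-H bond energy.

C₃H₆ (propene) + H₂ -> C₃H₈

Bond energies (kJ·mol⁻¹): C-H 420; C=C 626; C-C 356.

Let D be the H-H bond energy.
Σ(broken) = 1×356 + 6×420 + 1×626 + 1×D = 3502 + D
Σ(formed) = 2×356 + 8×420 = 4072
ΔH = Σ(broken) − Σ(formed) = (3502 + D) − (4072) = −570 + D
Setting this equal to −126 kJ gives D = 444 kJ/mol.

D(H-H) ≈ 444 kJ/mol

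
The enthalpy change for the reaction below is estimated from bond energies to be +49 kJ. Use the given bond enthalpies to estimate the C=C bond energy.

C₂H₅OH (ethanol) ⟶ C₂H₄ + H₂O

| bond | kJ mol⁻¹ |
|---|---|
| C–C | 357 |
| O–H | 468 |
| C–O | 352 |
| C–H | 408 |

D(C=C) ≈ 600 kJ/mol

Let D be the C=C bond energy.
Σ(broken) = 1×357 + 5×408 + 1×352 + 1×468 = 3217
Σ(formed) = 4×408 + 1×D + 2×468 = 2568 + D
ΔH = Σ(broken) − Σ(formed) = (3217) − (2568 + D) = +649 − D
Setting this equal to +49 kJ gives D = 600 kJ/mol.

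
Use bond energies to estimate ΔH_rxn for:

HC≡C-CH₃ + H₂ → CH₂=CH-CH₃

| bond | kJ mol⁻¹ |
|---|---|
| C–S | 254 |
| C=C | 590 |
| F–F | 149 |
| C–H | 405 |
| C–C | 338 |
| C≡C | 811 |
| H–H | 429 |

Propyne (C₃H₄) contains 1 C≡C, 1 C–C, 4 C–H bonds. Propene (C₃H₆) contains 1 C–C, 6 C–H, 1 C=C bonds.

ΔH ≈ −160 kJ

Bonds broken (reactants):
  C≡C: 1 × 811 = 811
  C–C: 1 × 338 = 338
  C–H: 4 × 405 = 1620
  H–H: 1 × 429 = 429
  Σ(broken) = 3198 kJ
Bonds formed (products):
  C–C: 1 × 338 = 338
  C–H: 6 × 405 = 2430
  C=C: 1 × 590 = 590
  Σ(formed) = 3358 kJ
ΔH = Σ(broken) − Σ(formed) = 3198 − 3358 = −160 kJ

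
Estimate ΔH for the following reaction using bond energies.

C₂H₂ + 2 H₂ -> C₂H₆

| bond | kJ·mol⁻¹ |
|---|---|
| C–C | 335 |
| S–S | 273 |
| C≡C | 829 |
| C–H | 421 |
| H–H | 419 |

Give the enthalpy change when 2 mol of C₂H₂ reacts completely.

ΔH = −704 kJ

Bonds broken (reactants):
  C≡C: 1 × 829 = 829
  C–H: 2 × 421 = 842
  H–H: 2 × 419 = 838
  Σ(broken) = 2509 kJ
Bonds formed (products):
  C–C: 1 × 335 = 335
  C–H: 6 × 421 = 2526
  Σ(formed) = 2861 kJ
ΔH = Σ(broken) − Σ(formed) = 2509 − 2861 = −352 kJ
For 2× the reaction as written: 2 × (−352) = −704 kJ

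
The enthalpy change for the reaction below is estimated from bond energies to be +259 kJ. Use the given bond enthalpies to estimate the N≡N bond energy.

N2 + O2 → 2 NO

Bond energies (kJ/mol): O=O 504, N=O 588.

D(N≡N) ≈ 931 kJ/mol

Let D be the N≡N bond energy.
Σ(broken) = 1×D + 1×504 = 504 + D
Σ(formed) = 2×588 = 1176
ΔH = Σ(broken) − Σ(formed) = (504 + D) − (1176) = −672 + D
Setting this equal to +259 kJ gives D = 931 kJ/mol.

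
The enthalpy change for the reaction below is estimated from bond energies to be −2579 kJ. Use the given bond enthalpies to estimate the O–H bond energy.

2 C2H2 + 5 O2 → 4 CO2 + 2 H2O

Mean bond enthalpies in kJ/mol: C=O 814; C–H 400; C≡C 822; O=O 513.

Let D be the O–H bond energy.
Σ(broken) = 2×822 + 4×400 + 5×513 = 5809
Σ(formed) = 8×814 + 4×D = 6512 + 4D
ΔH = Σ(broken) − Σ(formed) = (5809) − (6512 + 4D) = −703 − 4D
Setting this equal to −2579 kJ gives 4D = 1876, so D = 469 kJ/mol.

D(O–H) ≈ 469 kJ/mol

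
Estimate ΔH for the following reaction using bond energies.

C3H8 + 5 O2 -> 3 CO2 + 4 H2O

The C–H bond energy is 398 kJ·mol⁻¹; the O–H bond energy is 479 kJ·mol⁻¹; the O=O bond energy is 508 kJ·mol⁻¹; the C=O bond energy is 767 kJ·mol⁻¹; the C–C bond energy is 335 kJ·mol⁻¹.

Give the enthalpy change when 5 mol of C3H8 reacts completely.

ΔH = −10200 kJ

Bonds broken (reactants):
  C–C: 2 × 335 = 670
  C–H: 8 × 398 = 3184
  O=O: 5 × 508 = 2540
  Σ(broken) = 6394 kJ
Bonds formed (products):
  C=O: 6 × 767 = 4602
  O–H: 8 × 479 = 3832
  Σ(formed) = 8434 kJ
ΔH = Σ(broken) − Σ(formed) = 6394 − 8434 = −2040 kJ
For 5× the reaction as written: 5 × (−2040) = −10200 kJ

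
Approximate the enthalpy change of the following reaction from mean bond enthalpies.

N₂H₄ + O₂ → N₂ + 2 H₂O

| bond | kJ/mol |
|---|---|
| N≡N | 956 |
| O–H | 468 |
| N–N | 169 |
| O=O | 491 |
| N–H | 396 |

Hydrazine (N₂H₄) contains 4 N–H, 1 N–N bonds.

Bonds broken (reactants):
  N–H: 4 × 396 = 1584
  N–N: 1 × 169 = 169
  O=O: 1 × 491 = 491
  Σ(broken) = 2244 kJ
Bonds formed (products):
  N≡N: 1 × 956 = 956
  O–H: 4 × 468 = 1872
  Σ(formed) = 2828 kJ
ΔH = Σ(broken) − Σ(formed) = 2244 − 2828 = −584 kJ

ΔH ≈ −584 kJ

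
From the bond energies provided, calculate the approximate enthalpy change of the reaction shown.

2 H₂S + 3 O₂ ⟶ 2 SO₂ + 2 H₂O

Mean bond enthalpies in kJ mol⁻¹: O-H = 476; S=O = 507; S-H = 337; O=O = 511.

ΔH ≈ −1051 kJ

Bonds broken (reactants):
  O=O: 3 × 511 = 1533
  S-H: 4 × 337 = 1348
  Σ(broken) = 2881 kJ
Bonds formed (products):
  O-H: 4 × 476 = 1904
  S=O: 4 × 507 = 2028
  Σ(formed) = 3932 kJ
ΔH = Σ(broken) − Σ(formed) = 2881 − 3932 = −1051 kJ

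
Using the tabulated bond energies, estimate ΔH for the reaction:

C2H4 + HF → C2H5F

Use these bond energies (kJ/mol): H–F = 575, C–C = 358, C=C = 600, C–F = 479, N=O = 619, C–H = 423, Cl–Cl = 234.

Bonds broken (reactants):
  C–H: 4 × 423 = 1692
  C=C: 1 × 600 = 600
  H–F: 1 × 575 = 575
  Σ(broken) = 2867 kJ
Bonds formed (products):
  C–C: 1 × 358 = 358
  C–F: 1 × 479 = 479
  C–H: 5 × 423 = 2115
  Σ(formed) = 2952 kJ
ΔH = Σ(broken) − Σ(formed) = 2867 − 2952 = −85 kJ

ΔH ≈ −85 kJ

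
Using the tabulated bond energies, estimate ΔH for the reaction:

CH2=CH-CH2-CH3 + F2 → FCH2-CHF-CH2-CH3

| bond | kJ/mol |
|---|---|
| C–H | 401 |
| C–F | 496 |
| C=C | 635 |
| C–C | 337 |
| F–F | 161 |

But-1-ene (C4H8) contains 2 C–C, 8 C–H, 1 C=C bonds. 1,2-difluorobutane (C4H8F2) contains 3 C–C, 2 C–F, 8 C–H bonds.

Bonds broken (reactants):
  C–C: 2 × 337 = 674
  C–H: 8 × 401 = 3208
  C=C: 1 × 635 = 635
  F–F: 1 × 161 = 161
  Σ(broken) = 4678 kJ
Bonds formed (products):
  C–C: 3 × 337 = 1011
  C–F: 2 × 496 = 992
  C–H: 8 × 401 = 3208
  Σ(formed) = 5211 kJ
ΔH = Σ(broken) − Σ(formed) = 4678 − 5211 = −533 kJ

ΔH ≈ −533 kJ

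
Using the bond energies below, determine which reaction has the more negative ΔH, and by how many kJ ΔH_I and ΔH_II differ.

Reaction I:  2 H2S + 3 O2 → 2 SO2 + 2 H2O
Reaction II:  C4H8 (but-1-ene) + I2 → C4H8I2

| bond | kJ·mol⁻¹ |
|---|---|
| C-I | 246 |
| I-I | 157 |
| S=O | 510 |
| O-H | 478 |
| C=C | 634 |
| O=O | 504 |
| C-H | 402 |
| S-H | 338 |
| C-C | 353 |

Reaction I:
  Bonds broken (reactants):
    O=O: 3 × 504 = 1512
    S-H: 4 × 338 = 1352
    Σ(broken) = 2864 kJ
  Bonds formed (products):
    O-H: 4 × 478 = 1912
    S=O: 4 × 510 = 2040
    Σ(formed) = 3952 kJ
  ΔH_I = 2864 − 3952 = −1088 kJ
Reaction II:
  Bonds broken (reactants):
    C-C: 2 × 353 = 706
    C-H: 8 × 402 = 3216
    C=C: 1 × 634 = 634
    I-I: 1 × 157 = 157
    Σ(broken) = 4713 kJ
  Bonds formed (products):
    C-C: 3 × 353 = 1059
    C-H: 8 × 402 = 3216
    C-I: 2 × 246 = 492
    Σ(formed) = 4767 kJ
  ΔH_II = 4713 − 4767 = −54 kJ
ΔH_I − ΔH_II = −1034 kJ, so reaction I has the more negative ΔH; |ΔH_I − ΔH_II| = 1034 kJ.

Reaction I, by 1034 kJ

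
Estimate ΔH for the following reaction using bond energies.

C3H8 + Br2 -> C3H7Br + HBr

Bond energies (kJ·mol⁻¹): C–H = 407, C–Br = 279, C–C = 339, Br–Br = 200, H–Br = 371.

Bonds broken (reactants):
  Br–Br: 1 × 200 = 200
  C–C: 2 × 339 = 678
  C–H: 8 × 407 = 3256
  Σ(broken) = 4134 kJ
Bonds formed (products):
  C–Br: 1 × 279 = 279
  C–C: 2 × 339 = 678
  C–H: 7 × 407 = 2849
  H–Br: 1 × 371 = 371
  Σ(formed) = 4177 kJ
ΔH = Σ(broken) − Σ(formed) = 4134 − 4177 = −43 kJ

ΔH ≈ −43 kJ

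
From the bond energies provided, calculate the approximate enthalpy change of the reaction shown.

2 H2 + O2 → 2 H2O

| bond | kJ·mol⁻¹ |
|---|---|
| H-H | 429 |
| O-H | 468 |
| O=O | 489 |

ΔH ≈ −525 kJ

Bonds broken (reactants):
  H-H: 2 × 429 = 858
  O=O: 1 × 489 = 489
  Σ(broken) = 1347 kJ
Bonds formed (products):
  O-H: 4 × 468 = 1872
  Σ(formed) = 1872 kJ
ΔH = Σ(broken) − Σ(formed) = 1347 − 1872 = −525 kJ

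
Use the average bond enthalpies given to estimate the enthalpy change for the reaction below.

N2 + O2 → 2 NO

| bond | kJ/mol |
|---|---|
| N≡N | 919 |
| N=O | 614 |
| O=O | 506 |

ΔH ≈ +197 kJ

Bonds broken (reactants):
  N≡N: 1 × 919 = 919
  O=O: 1 × 506 = 506
  Σ(broken) = 1425 kJ
Bonds formed (products):
  N=O: 2 × 614 = 1228
  Σ(formed) = 1228 kJ
ΔH = Σ(broken) − Σ(formed) = 1425 − 1228 = +197 kJ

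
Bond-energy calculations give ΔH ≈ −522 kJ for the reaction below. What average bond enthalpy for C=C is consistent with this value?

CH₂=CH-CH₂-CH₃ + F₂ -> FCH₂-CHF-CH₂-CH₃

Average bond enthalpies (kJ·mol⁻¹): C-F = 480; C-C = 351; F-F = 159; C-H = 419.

Let D be the C=C bond energy.
Σ(broken) = 2×351 + 8×419 + 1×D + 1×159 = 4213 + D
Σ(formed) = 3×351 + 2×480 + 8×419 = 5365
ΔH = Σ(broken) − Σ(formed) = (4213 + D) − (5365) = −1152 + D
Setting this equal to −522 kJ gives D = 630 kJ/mol.

D(C=C) ≈ 630 kJ/mol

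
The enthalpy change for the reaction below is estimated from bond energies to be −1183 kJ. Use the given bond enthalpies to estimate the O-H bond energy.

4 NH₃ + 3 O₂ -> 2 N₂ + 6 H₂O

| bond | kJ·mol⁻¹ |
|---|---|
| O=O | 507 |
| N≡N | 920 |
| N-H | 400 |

Let D be the O-H bond energy.
Σ(broken) = 12×400 + 3×507 = 6321
Σ(formed) = 2×920 + 12×D = 1840 + 12D
ΔH = Σ(broken) − Σ(formed) = (6321) − (1840 + 12D) = +4481 − 12D
Setting this equal to −1183 kJ gives 12D = 5664, so D = 472 kJ/mol.

D(O-H) ≈ 472 kJ/mol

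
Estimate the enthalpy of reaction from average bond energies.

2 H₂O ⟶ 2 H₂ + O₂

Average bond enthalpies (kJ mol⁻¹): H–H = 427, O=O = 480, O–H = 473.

ΔH ≈ +558 kJ

Bonds broken (reactants):
  O–H: 4 × 473 = 1892
  Σ(broken) = 1892 kJ
Bonds formed (products):
  H–H: 2 × 427 = 854
  O=O: 1 × 480 = 480
  Σ(formed) = 1334 kJ
ΔH = Σ(broken) − Σ(formed) = 1892 − 1334 = +558 kJ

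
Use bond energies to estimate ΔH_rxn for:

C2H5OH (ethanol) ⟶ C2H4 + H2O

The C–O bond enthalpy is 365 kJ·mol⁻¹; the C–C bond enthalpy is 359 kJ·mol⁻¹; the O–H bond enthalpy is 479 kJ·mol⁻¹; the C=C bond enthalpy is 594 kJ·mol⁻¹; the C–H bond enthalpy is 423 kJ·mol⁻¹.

ΔH ≈ +74 kJ

Bonds broken (reactants):
  C–C: 1 × 359 = 359
  C–H: 5 × 423 = 2115
  C–O: 1 × 365 = 365
  O–H: 1 × 479 = 479
  Σ(broken) = 3318 kJ
Bonds formed (products):
  C–H: 4 × 423 = 1692
  C=C: 1 × 594 = 594
  O–H: 2 × 479 = 958
  Σ(formed) = 3244 kJ
ΔH = Σ(broken) − Σ(formed) = 3318 − 3244 = +74 kJ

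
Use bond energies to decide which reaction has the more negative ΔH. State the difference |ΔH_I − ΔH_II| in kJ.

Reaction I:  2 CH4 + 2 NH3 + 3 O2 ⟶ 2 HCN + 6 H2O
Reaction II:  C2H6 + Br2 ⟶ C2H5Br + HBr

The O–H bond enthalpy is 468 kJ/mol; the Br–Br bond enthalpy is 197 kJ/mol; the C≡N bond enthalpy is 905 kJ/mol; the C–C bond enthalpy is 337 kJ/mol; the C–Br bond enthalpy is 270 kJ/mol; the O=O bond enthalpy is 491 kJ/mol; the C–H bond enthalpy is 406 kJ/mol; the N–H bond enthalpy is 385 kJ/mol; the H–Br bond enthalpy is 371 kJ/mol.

Reaction I:
  Bonds broken (reactants):
    C–H: 8 × 406 = 3248
    N–H: 6 × 385 = 2310
    O=O: 3 × 491 = 1473
    Σ(broken) = 7031 kJ
  Bonds formed (products):
    C≡N: 2 × 905 = 1810
    C–H: 2 × 406 = 812
    O–H: 12 × 468 = 5616
    Σ(formed) = 8238 kJ
  ΔH_I = 7031 − 8238 = −1207 kJ
Reaction II:
  Bonds broken (reactants):
    Br–Br: 1 × 197 = 197
    C–C: 1 × 337 = 337
    C–H: 6 × 406 = 2436
    Σ(broken) = 2970 kJ
  Bonds formed (products):
    C–Br: 1 × 270 = 270
    C–C: 1 × 337 = 337
    C–H: 5 × 406 = 2030
    H–Br: 1 × 371 = 371
    Σ(formed) = 3008 kJ
  ΔH_II = 2970 − 3008 = −38 kJ
ΔH_I − ΔH_II = −1169 kJ, so reaction I has the more negative ΔH; |ΔH_I − ΔH_II| = 1169 kJ.

Reaction I, by 1169 kJ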